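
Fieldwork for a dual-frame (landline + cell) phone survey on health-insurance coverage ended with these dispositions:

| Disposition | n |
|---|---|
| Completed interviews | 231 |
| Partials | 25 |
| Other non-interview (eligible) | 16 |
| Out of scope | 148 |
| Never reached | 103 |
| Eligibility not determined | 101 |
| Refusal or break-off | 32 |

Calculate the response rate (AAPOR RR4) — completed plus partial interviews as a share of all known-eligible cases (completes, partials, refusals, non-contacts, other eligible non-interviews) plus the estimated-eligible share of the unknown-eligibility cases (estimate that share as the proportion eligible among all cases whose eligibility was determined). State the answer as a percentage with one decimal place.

Top: 231 + 25 = 256
Eligible (known): 231 + 25 + 32 + 103 + 16 = 407
e = 407 / (407 + 148) = 407 / 555 = 0.7333
e × U: 0.7333 × 101 = 74.06
Base: 407 + 74.06 = 481.06
RR4 = 256 / 481.06 = 0.5322

53.2%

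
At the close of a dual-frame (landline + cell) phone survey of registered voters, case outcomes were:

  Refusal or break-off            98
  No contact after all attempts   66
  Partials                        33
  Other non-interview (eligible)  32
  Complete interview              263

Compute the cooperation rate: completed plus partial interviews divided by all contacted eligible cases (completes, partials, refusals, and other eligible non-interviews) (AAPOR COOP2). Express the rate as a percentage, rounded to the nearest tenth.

Num = 263 + 33 = 296
Denominator = 263 + 33 + 98 + 32 = 426
COOP2 = 296 / 426 = 0.6948

69.5%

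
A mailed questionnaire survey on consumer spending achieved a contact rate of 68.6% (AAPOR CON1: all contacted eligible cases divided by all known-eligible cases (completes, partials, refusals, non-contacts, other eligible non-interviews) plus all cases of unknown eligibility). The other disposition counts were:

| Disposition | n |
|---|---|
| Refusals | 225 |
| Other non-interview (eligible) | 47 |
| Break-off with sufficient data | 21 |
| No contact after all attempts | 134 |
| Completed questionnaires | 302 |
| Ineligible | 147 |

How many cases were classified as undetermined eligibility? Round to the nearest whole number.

Num = 302 + 21 + 225 + 47 = 595
CON1 = 595 / D = 0.686
D = 595 / 0.686 = 867.3
Remaining denominator categories sum to 729
undetermined eligibility = 867.3 − 729 ≈ 138

138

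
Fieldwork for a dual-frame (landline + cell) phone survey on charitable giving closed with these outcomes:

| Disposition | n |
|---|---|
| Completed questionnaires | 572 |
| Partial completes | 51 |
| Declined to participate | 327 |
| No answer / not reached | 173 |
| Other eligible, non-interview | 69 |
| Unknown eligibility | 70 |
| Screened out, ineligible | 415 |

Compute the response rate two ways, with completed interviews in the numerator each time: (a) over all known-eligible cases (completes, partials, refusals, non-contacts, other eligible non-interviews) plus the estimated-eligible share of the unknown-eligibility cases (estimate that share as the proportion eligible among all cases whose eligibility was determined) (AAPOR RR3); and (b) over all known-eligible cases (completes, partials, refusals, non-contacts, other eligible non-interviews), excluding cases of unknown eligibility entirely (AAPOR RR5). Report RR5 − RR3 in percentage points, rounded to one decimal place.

2.0

Num = 572
Known eligible = 572 + 51 + 327 + 173 + 69 = 1192
e = 1192 / (1192 + 415) = 1192 / 1607 = 0.7418
Eligible share of unknowns = 0.7418 × 70 = 51.93
Base = 1192 + 51.93 = 1243.93
RR3 = 572 / 1243.93 = 0.4598
Base = 572 + 51 + 327 + 173 + 69 = 1192
RR5 = 572 / 1192 = 0.4799
Difference = 47.99 − 45.98 = 2.01 percentage points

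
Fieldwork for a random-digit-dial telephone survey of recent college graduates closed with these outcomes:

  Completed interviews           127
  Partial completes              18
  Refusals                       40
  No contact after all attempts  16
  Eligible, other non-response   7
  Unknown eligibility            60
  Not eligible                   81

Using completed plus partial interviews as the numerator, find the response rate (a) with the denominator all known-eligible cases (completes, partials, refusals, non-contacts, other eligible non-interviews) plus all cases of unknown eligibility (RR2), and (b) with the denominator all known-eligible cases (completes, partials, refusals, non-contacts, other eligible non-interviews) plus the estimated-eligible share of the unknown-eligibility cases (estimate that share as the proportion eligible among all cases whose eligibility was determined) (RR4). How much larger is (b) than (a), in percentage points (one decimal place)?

3.6

Num → 127 + 18 = 145
Denom → 127 + 18 + 40 + 16 + 7 + 60 = 268
RR2 = 145 / 268 = 0.5410
Known eligible → 127 + 18 + 40 + 16 + 7 = 208
e = 208 / (208 + 81) = 208 / 289 = 0.7197
e × U → 0.7197 × 60 = 43.18
Denom → 208 + 43.18 = 251.18
RR4 = 145 / 251.18 = 0.5773
Difference = 57.73 − 54.10 = 3.63 percentage points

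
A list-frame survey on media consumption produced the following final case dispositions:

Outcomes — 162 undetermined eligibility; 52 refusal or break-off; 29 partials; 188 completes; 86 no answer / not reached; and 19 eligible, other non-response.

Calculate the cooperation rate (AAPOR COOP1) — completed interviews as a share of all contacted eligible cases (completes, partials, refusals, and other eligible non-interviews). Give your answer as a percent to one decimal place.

Num → 188
Denom → 188 + 29 + 52 + 19 = 288
COOP1 = 188 / 288 = 0.6528

65.3%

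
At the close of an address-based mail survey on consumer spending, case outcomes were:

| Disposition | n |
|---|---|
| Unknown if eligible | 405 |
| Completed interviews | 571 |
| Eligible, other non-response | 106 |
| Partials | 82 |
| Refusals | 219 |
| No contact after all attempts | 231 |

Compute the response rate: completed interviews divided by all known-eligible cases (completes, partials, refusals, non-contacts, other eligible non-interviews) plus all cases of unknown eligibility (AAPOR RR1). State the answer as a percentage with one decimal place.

35.4%

Numerator: 571
Denom: 571 + 82 + 219 + 231 + 106 + 405 = 1614
RR1 = 571 / 1614 = 0.3538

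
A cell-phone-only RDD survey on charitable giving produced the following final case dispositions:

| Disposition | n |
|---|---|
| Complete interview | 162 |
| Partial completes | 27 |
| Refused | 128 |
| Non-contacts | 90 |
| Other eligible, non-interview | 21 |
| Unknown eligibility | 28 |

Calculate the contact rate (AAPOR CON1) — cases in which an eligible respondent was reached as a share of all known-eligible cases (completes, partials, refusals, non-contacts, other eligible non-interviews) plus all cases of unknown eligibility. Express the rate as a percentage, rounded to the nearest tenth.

74.1%

Top = 162 + 27 + 128 + 21 = 338
Denominator = 162 + 27 + 128 + 90 + 21 + 28 = 456
CON1 = 338 / 456 = 0.7412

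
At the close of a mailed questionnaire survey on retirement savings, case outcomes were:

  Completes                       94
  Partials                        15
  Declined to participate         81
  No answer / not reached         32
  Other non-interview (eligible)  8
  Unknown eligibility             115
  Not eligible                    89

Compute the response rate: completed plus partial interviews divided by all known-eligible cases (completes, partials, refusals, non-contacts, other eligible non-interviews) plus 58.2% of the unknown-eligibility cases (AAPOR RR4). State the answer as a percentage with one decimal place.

Top: 94 + 15 = 109
Determined eligible: 94 + 15 + 81 + 32 + 8 = 230
Estimated eligible among unknowns: 0.5820 × 115 = 66.93
Denom: 230 + 66.93 = 296.93
RR4 = 109 / 296.93 = 0.3671

36.7%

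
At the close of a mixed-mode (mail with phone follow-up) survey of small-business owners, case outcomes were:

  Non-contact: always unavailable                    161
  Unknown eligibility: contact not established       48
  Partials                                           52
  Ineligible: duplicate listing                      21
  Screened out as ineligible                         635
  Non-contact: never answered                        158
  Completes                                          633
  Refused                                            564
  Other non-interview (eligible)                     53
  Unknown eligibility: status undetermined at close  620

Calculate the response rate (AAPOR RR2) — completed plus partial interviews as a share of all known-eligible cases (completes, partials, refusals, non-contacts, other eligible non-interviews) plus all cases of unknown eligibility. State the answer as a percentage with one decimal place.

29.9%

Non-contacts = 158 + 161 = 319
Unknown eligibility = 48 + 620 = 668
Ineligible = 635 + 21 = 656
Numerator → 633 + 52 = 685
Base → 633 + 52 + 564 + 319 + 53 + 668 = 2289
RR2 = 685 / 2289 = 0.2993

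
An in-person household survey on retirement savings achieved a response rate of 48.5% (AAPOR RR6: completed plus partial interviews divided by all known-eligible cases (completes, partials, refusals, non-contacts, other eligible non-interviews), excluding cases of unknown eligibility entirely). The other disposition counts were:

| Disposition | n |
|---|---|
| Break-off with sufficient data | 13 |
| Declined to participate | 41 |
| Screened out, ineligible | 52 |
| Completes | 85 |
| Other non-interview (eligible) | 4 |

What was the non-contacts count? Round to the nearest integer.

59

Num: 85 + 13 = 98
RR6 = 98 / D = 0.485
D = 98 / 0.485 = 202.1
Rest of base = 143
non-contacts = 202.1 − 143 ≈ 59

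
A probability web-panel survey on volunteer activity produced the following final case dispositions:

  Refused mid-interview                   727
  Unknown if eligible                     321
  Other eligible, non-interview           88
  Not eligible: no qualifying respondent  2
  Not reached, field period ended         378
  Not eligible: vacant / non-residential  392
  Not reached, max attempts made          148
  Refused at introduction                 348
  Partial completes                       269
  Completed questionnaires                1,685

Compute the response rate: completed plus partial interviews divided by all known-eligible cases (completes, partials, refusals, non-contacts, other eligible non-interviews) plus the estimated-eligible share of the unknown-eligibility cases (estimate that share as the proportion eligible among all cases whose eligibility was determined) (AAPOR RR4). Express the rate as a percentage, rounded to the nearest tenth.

49.7%

Refused = 348 + 727 = 1075
Never reached = 378 + 148 = 526
Out of scope = 2 + 392 = 394
Numerator → 1685 + 269 = 1954
Determined eligible → 1685 + 269 + 1075 + 526 + 88 = 3643
e = 3643 / (3643 + 394) = 3643 / 4037 = 0.9024
e × U → 0.9024 × 321 = 289.67
Base → 3643 + 289.67 = 3932.67
RR4 = 1954 / 3932.67 = 0.4969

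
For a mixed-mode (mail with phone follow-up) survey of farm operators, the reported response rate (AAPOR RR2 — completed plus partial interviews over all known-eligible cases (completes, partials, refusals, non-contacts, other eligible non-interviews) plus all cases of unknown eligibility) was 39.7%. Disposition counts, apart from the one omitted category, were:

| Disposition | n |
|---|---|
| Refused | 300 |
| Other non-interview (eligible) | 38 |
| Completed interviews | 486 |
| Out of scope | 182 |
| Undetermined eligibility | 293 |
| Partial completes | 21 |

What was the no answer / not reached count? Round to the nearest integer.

139

Num = 486 + 21 = 507
RR2 = 507 / D = 0.397
D = 507 / 0.397 = 1277.1
Rest of base = 1138
no answer / not reached = 1277.1 − 1138 ≈ 139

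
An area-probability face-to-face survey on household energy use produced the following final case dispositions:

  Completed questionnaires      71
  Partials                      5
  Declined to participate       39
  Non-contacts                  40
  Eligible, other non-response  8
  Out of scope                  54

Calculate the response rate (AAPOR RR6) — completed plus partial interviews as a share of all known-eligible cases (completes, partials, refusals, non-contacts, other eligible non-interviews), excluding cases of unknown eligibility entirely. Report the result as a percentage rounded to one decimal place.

Num → 71 + 5 = 76
Base → 71 + 5 + 39 + 40 + 8 = 163
RR6 = 76 / 163 = 0.4663

46.6%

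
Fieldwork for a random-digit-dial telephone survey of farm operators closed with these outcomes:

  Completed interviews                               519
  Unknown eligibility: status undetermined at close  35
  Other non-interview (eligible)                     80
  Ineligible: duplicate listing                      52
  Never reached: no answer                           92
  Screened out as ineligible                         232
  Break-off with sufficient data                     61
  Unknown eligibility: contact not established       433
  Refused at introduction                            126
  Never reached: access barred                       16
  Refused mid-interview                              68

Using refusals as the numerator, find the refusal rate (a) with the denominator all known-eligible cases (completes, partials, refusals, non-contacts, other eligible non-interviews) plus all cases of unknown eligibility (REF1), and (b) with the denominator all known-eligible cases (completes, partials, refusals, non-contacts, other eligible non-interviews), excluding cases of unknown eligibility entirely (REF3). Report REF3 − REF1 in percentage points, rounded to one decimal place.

Refused = 126 + 68 = 194
No answer / not reached = 92 + 16 = 108
Undetermined eligibility = 433 + 35 = 468
Out of scope = 232 + 52 = 284
Numerator: 194
Denominator: 519 + 61 + 194 + 108 + 80 + 468 = 1430
REF1 = 194 / 1430 = 0.1357
Denominator: 519 + 61 + 194 + 108 + 80 = 962
REF3 = 194 / 962 = 0.2017
Difference = 20.17 − 13.57 = 6.60 percentage points

6.6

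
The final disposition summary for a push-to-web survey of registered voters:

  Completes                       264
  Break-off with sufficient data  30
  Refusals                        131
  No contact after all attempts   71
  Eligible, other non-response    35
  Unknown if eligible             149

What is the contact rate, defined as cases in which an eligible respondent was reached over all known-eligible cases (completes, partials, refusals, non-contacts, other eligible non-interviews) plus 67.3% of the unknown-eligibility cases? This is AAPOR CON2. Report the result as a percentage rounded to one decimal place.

72.9%

Top = 264 + 30 + 131 + 35 = 460
Eligible (known) = 264 + 30 + 131 + 71 + 35 = 531
Estimated eligible among unknowns = 0.6730 × 149 = 100.28
Denominator = 531 + 100.28 = 631.28
CON2 = 460 / 631.28 = 0.7287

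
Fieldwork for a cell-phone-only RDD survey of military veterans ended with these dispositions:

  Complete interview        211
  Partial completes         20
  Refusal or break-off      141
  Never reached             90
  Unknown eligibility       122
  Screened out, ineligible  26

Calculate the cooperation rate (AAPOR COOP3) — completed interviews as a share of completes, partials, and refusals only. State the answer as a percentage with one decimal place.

Top → 211
Denom → 211 + 20 + 141 = 372
COOP3 = 211 / 372 = 0.5672

56.7%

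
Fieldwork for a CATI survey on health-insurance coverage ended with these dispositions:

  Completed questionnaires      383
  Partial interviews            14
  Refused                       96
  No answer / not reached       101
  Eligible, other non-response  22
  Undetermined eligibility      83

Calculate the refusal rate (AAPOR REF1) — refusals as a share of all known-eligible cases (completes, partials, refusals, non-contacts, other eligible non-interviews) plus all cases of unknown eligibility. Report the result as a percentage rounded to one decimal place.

13.7%

Numerator = 96
Denominator = 383 + 14 + 96 + 101 + 22 + 83 = 699
REF1 = 96 / 699 = 0.1373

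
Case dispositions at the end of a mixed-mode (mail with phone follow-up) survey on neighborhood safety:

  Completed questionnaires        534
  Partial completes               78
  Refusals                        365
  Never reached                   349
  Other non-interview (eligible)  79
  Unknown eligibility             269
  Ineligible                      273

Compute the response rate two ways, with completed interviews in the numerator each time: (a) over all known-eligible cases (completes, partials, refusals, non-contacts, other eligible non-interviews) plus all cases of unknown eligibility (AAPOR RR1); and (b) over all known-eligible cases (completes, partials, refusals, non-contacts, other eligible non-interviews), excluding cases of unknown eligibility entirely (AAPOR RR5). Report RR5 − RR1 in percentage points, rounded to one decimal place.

Top: 534
Base: 534 + 78 + 365 + 349 + 79 + 269 = 1674
RR1 = 534 / 1674 = 0.3190
Base: 534 + 78 + 365 + 349 + 79 = 1405
RR5 = 534 / 1405 = 0.3801
Difference = 38.01 − 31.90 = 6.11 percentage points

6.1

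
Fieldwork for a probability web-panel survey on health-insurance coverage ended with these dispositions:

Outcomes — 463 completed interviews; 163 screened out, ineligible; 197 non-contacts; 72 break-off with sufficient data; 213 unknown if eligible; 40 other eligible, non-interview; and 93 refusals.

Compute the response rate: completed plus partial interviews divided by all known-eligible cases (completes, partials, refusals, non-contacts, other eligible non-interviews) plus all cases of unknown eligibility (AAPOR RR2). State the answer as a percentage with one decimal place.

49.6%

Num = 463 + 72 = 535
Denominator = 463 + 72 + 93 + 197 + 40 + 213 = 1078
RR2 = 535 / 1078 = 0.4963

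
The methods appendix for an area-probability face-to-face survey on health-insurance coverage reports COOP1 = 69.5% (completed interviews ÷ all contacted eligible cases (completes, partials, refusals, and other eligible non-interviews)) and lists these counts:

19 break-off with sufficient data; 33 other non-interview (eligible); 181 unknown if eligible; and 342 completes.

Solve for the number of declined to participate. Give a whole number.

98

COOP1 = 342 / D = 0.695
D = 342 / 0.695 = 492.1
Other denominator terms total 394
declined to participate = 492.1 − 394 ≈ 98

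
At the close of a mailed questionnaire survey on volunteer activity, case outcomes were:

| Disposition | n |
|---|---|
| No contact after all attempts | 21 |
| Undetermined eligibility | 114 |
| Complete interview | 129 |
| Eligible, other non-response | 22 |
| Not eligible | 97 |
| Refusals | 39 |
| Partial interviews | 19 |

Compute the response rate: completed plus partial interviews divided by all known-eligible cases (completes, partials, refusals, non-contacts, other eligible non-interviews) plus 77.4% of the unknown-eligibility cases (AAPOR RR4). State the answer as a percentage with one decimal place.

Num: 129 + 19 = 148
Eligible (known): 129 + 19 + 39 + 21 + 22 = 230
e × U: 0.7740 × 114 = 88.24
Denominator: 230 + 88.24 = 318.24
RR4 = 148 / 318.24 = 0.4651

46.5%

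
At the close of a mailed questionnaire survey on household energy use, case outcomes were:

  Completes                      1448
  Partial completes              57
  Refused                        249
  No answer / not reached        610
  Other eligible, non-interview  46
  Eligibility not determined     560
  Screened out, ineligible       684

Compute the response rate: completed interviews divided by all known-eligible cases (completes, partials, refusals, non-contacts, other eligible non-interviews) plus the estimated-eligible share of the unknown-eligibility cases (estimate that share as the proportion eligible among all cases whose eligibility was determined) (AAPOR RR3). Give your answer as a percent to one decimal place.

50.9%

Num: 1448
Determined eligible: 1448 + 57 + 249 + 610 + 46 = 2410
e = 2410 / (2410 + 684) = 2410 / 3094 = 0.7789
Eligible share of unknowns: 0.7789 × 560 = 436.18
Denominator: 2410 + 436.18 = 2846.18
RR3 = 1448 / 2846.18 = 0.5088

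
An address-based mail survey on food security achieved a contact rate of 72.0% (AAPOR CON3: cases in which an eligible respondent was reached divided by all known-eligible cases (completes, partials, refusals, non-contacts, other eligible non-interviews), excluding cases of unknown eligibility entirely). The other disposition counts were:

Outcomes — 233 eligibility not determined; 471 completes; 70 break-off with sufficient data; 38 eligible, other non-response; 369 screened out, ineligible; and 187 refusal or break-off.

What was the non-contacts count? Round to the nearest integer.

Numerator → 471 + 70 + 187 + 38 = 766
CON3 = 766 / D = 0.720
D = 766 / 0.720 = 1063.9
Other denominator terms total 766
non-contacts = 1063.9 − 766 ≈ 298

298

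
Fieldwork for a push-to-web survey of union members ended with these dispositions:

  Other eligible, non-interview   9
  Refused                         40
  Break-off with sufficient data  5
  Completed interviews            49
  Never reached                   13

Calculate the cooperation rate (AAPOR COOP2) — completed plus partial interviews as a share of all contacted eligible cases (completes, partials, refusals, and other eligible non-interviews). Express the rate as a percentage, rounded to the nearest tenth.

Num: 49 + 5 = 54
Base: 49 + 5 + 40 + 9 = 103
COOP2 = 54 / 103 = 0.5243

52.4%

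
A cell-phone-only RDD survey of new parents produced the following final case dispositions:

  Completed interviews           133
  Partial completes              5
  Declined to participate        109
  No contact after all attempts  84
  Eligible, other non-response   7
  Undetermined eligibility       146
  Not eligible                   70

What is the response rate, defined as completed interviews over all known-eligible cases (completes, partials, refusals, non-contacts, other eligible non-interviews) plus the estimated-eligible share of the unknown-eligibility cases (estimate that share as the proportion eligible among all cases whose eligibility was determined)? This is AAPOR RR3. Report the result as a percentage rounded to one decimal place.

Top: 133
Determined eligible: 133 + 5 + 109 + 84 + 7 = 338
e = 338 / (338 + 70) = 338 / 408 = 0.8284
Estimated eligible among unknowns: 0.8284 × 146 = 120.95
Denominator: 338 + 120.95 = 458.95
RR3 = 133 / 458.95 = 0.2898

29.0%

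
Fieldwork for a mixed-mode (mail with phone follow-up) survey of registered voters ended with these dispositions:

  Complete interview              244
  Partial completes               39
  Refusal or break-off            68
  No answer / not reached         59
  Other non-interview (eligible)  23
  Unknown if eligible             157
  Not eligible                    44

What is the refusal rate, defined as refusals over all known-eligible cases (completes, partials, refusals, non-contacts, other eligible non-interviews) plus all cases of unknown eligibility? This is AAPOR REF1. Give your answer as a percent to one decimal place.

11.5%

Num: 68
Denominator: 244 + 39 + 68 + 59 + 23 + 157 = 590
REF1 = 68 / 590 = 0.1153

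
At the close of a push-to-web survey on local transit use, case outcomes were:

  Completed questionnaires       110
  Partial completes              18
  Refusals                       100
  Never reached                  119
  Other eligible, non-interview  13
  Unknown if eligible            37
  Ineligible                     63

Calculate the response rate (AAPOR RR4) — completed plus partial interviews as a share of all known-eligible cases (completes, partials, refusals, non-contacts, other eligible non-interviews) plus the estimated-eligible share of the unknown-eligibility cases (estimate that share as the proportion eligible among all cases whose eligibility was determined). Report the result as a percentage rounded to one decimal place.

32.7%

Num: 110 + 18 = 128
Known eligible: 110 + 18 + 100 + 119 + 13 = 360
e = 360 / (360 + 63) = 360 / 423 = 0.8511
Estimated eligible among unknowns: 0.8511 × 37 = 31.49
Denominator: 360 + 31.49 = 391.49
RR4 = 128 / 391.49 = 0.3270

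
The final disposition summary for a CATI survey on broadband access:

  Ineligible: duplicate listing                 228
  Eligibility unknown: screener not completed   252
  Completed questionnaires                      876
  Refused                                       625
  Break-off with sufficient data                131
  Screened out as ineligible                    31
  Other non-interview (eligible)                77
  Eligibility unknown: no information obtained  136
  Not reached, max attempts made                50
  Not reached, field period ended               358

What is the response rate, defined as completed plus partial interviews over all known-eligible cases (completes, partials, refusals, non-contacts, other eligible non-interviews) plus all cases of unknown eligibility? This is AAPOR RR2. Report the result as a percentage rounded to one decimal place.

Non-contacts = 358 + 50 = 408
Unknown eligibility = 252 + 136 = 388
Out of scope = 31 + 228 = 259
Numerator: 876 + 131 = 1007
Denominator: 876 + 131 + 625 + 408 + 77 + 388 = 2505
RR2 = 1007 / 2505 = 0.4020

40.2%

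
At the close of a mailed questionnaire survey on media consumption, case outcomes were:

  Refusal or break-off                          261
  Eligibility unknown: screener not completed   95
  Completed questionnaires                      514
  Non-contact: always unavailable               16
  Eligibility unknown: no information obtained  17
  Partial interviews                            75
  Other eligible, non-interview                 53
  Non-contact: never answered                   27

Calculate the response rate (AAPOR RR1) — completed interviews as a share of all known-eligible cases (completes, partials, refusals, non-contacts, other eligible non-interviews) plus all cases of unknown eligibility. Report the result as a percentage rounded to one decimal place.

Non-contacts = 27 + 16 = 43
Eligibility not determined = 95 + 17 = 112
Num → 514
Base → 514 + 75 + 261 + 43 + 53 + 112 = 1058
RR1 = 514 / 1058 = 0.4858

48.6%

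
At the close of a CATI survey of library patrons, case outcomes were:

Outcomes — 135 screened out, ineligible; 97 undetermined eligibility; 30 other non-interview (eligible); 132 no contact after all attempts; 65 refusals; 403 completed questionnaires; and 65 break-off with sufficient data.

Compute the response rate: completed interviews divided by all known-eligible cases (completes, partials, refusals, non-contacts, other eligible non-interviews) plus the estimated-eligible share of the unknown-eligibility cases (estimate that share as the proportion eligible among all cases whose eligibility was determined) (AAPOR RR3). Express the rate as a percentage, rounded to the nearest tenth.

Numerator → 403
Eligible (known) → 403 + 65 + 65 + 132 + 30 = 695
e = 695 / (695 + 135) = 695 / 830 = 0.8373
Estimated eligible among unknowns → 0.8373 × 97 = 81.22
Denom → 695 + 81.22 = 776.22
RR3 = 403 / 776.22 = 0.5192

51.9%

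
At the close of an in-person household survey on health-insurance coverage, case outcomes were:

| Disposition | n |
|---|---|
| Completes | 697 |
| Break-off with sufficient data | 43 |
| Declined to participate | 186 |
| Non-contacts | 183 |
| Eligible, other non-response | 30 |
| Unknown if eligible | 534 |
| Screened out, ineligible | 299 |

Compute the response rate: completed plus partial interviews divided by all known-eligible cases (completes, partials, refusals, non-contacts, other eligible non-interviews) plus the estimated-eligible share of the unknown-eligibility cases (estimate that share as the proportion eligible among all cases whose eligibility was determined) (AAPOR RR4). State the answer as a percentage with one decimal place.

47.4%

Top = 697 + 43 = 740
Known eligible = 697 + 43 + 186 + 183 + 30 = 1139
e = 1139 / (1139 + 299) = 1139 / 1438 = 0.7921
e × U = 0.7921 × 534 = 422.98
Denominator = 1139 + 422.98 = 1561.98
RR4 = 740 / 1561.98 = 0.4738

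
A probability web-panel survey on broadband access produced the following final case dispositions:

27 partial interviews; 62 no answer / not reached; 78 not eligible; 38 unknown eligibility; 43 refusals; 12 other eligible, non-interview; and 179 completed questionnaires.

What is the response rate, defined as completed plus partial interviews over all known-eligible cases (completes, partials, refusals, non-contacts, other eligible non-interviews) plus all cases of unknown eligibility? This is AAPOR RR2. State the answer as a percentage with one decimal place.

57.1%

Numerator: 179 + 27 = 206
Base: 179 + 27 + 43 + 62 + 12 + 38 = 361
RR2 = 206 / 361 = 0.5706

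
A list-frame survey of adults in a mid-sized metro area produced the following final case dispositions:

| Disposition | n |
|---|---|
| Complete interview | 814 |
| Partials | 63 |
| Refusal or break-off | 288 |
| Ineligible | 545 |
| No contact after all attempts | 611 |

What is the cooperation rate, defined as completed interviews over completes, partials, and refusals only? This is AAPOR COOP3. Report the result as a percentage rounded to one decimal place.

69.9%

Top: 814
Base: 814 + 63 + 288 = 1165
COOP3 = 814 / 1165 = 0.6987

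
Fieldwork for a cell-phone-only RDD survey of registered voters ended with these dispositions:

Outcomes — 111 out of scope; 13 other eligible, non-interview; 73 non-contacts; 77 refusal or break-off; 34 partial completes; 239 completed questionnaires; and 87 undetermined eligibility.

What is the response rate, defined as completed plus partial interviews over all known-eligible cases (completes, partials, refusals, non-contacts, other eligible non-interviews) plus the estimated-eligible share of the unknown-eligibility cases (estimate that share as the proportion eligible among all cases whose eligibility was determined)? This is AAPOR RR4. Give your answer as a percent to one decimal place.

Num = 239 + 34 = 273
Eligible (known) = 239 + 34 + 77 + 73 + 13 = 436
e = 436 / (436 + 111) = 436 / 547 = 0.7971
e × U = 0.7971 × 87 = 69.35
Denom = 436 + 69.35 = 505.35
RR4 = 273 / 505.35 = 0.5402

54.0%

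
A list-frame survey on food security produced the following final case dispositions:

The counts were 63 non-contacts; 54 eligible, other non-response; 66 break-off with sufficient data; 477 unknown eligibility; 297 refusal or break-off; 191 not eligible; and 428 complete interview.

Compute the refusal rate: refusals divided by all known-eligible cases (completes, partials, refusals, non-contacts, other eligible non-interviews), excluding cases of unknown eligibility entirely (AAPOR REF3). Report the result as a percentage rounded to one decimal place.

32.7%

Num = 297
Base = 428 + 66 + 297 + 63 + 54 = 908
REF3 = 297 / 908 = 0.3271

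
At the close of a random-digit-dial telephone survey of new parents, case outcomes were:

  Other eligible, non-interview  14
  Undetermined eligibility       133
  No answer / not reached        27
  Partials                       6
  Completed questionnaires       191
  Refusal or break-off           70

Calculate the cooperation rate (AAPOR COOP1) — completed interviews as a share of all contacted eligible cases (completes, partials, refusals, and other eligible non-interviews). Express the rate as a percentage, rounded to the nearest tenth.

68.0%

Num: 191
Denom: 191 + 6 + 70 + 14 = 281
COOP1 = 191 / 281 = 0.6797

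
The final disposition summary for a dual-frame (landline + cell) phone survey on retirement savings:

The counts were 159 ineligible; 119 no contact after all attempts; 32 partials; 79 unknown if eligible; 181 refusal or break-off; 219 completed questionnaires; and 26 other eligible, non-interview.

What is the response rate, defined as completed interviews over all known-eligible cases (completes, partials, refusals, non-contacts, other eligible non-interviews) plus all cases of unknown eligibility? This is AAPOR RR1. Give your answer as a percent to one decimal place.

Num: 219
Denominator: 219 + 32 + 181 + 119 + 26 + 79 = 656
RR1 = 219 / 656 = 0.3338

33.4%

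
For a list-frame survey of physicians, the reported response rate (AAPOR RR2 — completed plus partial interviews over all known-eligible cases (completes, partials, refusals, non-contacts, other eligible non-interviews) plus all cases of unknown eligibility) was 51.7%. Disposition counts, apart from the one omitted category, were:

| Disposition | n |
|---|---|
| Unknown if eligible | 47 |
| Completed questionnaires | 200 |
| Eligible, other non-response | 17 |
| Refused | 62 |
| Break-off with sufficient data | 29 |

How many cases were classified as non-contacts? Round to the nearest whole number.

88

Num → 200 + 29 = 229
RR2 = 229 / D = 0.517
D = 229 / 0.517 = 442.9
Remaining denominator categories sum to 355
non-contacts = 442.9 − 355 ≈ 88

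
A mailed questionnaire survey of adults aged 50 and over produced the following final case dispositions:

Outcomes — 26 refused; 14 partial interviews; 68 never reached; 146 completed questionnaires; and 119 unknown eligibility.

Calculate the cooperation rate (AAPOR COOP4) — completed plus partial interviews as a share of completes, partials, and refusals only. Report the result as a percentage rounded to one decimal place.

Numerator: 146 + 14 = 160
Denominator: 146 + 14 + 26 = 186
COOP4 = 160 / 186 = 0.8602

86.0%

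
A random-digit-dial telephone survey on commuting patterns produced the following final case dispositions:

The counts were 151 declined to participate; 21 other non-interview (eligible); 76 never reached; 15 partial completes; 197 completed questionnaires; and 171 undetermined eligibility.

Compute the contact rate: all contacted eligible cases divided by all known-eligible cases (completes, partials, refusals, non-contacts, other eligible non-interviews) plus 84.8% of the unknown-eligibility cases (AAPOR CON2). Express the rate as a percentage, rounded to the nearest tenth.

Top = 197 + 15 + 151 + 21 = 384
Known eligible = 197 + 15 + 151 + 76 + 21 = 460
Estimated eligible among unknowns = 0.8480 × 171 = 145.01
Denominator = 460 + 145.01 = 605.01
CON2 = 384 / 605.01 = 0.6347

63.5%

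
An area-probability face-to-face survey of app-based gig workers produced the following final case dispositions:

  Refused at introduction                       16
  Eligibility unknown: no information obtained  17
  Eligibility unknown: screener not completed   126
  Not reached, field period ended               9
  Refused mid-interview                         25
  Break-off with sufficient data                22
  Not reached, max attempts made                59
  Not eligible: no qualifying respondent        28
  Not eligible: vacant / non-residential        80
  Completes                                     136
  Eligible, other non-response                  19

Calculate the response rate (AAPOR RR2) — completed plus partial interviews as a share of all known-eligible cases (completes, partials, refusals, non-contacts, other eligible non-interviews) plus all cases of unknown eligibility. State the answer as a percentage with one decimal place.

36.8%

Refusal or break-off = 16 + 25 = 41
Never reached = 9 + 59 = 68
Unknown eligibility = 126 + 17 = 143
Out of scope = 28 + 80 = 108
Top: 136 + 22 = 158
Denominator: 136 + 22 + 41 + 68 + 19 + 143 = 429
RR2 = 158 / 429 = 0.3683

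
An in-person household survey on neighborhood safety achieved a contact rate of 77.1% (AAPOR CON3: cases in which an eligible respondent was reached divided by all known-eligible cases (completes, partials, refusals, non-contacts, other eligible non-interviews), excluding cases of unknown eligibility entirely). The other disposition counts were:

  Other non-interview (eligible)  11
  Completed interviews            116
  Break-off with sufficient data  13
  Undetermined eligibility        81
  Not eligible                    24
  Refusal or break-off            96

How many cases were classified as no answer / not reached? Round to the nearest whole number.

70

Numerator: 116 + 13 + 96 + 11 = 236
CON3 = 236 / D = 0.771
D = 236 / 0.771 = 306.1
Other denominator terms total 236
no answer / not reached = 306.1 − 236 ≈ 70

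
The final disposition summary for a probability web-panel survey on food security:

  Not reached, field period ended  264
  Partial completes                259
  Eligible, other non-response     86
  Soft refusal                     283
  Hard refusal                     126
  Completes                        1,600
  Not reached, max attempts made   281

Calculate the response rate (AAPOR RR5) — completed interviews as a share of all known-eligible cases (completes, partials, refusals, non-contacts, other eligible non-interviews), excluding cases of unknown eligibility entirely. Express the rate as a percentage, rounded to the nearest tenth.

Refusal or break-off = 126 + 283 = 409
Never reached = 264 + 281 = 545
Top → 1600
Denominator → 1600 + 259 + 409 + 545 + 86 = 2899
RR5 = 1600 / 2899 = 0.5519

55.2%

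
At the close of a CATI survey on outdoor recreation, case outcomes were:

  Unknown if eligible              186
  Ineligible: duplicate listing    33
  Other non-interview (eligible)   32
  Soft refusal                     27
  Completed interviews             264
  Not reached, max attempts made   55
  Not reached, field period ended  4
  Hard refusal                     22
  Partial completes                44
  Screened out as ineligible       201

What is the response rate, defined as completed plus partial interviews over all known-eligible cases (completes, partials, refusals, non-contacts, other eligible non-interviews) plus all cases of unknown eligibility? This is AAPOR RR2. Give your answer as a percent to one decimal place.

Refusals = 22 + 27 = 49
Non-contacts = 4 + 55 = 59
Out of scope = 201 + 33 = 234
Numerator = 264 + 44 = 308
Denominator = 264 + 44 + 49 + 59 + 32 + 186 = 634
RR2 = 308 / 634 = 0.4858

48.6%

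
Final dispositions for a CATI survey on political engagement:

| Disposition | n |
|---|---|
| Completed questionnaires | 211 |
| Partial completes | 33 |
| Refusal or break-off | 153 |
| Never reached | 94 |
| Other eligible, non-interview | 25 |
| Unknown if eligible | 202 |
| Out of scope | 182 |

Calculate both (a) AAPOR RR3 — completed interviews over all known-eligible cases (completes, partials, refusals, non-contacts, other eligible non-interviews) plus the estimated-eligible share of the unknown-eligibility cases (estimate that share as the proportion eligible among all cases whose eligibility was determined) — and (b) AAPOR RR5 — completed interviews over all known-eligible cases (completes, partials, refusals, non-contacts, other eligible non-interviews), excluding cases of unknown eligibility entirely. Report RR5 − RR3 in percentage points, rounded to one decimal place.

9.2

Numerator: 211
Determined eligible: 211 + 33 + 153 + 94 + 25 = 516
e = 516 / (516 + 182) = 516 / 698 = 0.7393
Eligible share of unknowns: 0.7393 × 202 = 149.34
Denom: 516 + 149.34 = 665.34
RR3 = 211 / 665.34 = 0.3171
Denom: 211 + 33 + 153 + 94 + 25 = 516
RR5 = 211 / 516 = 0.4089
Difference = 40.89 − 31.71 = 9.18 percentage points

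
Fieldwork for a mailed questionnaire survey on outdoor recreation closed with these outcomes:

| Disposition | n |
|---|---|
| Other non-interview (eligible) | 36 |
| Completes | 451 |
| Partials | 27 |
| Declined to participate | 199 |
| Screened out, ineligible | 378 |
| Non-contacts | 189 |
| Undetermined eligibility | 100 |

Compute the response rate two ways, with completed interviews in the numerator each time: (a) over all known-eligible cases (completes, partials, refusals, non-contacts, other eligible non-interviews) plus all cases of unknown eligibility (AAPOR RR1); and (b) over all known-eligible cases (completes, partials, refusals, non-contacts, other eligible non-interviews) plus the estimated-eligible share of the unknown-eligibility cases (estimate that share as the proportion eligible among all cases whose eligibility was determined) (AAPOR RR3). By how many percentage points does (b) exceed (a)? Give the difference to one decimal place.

Top = 451
Denom = 451 + 27 + 199 + 189 + 36 + 100 = 1002
RR1 = 451 / 1002 = 0.4501
Eligible (known) = 451 + 27 + 199 + 189 + 36 = 902
e = 902 / (902 + 378) = 902 / 1280 = 0.7047
Estimated eligible among unknowns = 0.7047 × 100 = 70.47
Denom = 902 + 70.47 = 972.47
RR3 = 451 / 972.47 = 0.4638
Difference = 46.38 − 45.01 = 1.37 percentage points

1.4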